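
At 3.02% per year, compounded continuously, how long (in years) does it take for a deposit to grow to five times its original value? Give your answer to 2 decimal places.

e^(0.0302t) = 5, so 0.0302t = ln 5 ≈ 1.6094.
t ≈ 1.6094/0.0302 ≈ 53.2926.

53.29 years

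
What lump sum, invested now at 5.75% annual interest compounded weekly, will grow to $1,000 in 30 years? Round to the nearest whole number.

Growth factor = (1 + 0.0575/52)^1560 ≈ 5.60717471.
P = 1,000/5.60717471 ≈ 178.3429.

$178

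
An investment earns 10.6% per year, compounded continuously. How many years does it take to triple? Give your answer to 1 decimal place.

10.4 years

e^(0.106t) = 3, so 0.106t = ln 3 ≈ 1.0986.
t ≈ 1.0986/0.106 ≈ 10.3643.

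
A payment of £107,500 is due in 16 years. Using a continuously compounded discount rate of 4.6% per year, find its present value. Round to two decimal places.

£51,495.32

P = A·e^(−rt) = 107,500·e^(−0.736).
e^(−0.736) ≈ 0.479026193189, so P ≈ 51,495.3158.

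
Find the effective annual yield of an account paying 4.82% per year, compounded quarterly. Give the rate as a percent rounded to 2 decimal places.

EAR = (1 + 4.82%/4)^4 − 1 = (1 + 0.01205)^4 − 1.
(1 + 0.01205)^4 ≈ 1.049078, so EAR ≈ 4.90782%.

4.91%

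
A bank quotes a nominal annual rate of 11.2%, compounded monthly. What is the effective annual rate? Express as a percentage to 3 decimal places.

11.793%

One year is 12 periods at 0.00933333 each: (1 + 0.00933333)^12 ≈ 1.117932.
EAR = 1.117932 − 1 ≈ 11.79320%.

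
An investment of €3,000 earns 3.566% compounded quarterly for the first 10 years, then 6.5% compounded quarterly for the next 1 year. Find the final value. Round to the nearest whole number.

€4,564

Phase 1: 3,000·(1 + 0.008915)^40 ≈ 4,278.6268.
Phase 2: 4,278.6268·(1 + 0.01625)^4 ≈ 4,563.5903.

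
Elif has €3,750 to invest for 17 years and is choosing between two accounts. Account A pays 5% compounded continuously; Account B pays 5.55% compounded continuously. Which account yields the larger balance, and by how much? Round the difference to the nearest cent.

A: e^(0.05·17) = e^0.85 ≈ 2.339646852, so 3,750 × 2.339646852 ≈ 8,773.6757.
B: e^(0.0555·17) = e^0.9435 ≈ 2.568957051, so 3,750 × 2.568957051 ≈ 9,633.5889.
Difference ≈ 859.9132 in favor of B.

Account B, by €859.91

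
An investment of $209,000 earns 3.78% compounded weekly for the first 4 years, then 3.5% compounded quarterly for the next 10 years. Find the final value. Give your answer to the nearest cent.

Phase 1: 209,000·(1 + 0.0378/52)^208 ≈ 243,101.5660.
Phase 2: 243,101.5660·(1 + 0.00875)^40 ≈ 344,452.7574.

$344,452.76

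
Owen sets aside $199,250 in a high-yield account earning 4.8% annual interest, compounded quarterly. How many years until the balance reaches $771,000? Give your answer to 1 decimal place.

We need (1 + 0.012)^(4t) = 3.8695, so 4t = ln 3.8695 / ln 1.012 ≈ 113.4359.
t ≈ 113.4359/4 = 28.3590 years.

28.4 years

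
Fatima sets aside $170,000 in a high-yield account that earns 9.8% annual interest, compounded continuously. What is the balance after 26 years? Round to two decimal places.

A = P·e^(rt) = 170,000·e^(0.098·26) = 170,000·e^2.548.
e^2.548 ≈ 12.78151517224, so A ≈ 2,172,857.5793.

$2,172,857.58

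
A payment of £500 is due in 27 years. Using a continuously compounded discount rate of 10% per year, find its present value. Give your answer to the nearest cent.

£33.60

P = A·e^(−rt) = 500·e^(−2.7).
e^(−2.7) ≈ 0.0672055127, so P ≈ 33.6028.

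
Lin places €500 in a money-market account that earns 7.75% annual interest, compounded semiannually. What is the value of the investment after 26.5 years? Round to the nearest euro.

€3,750

Growth factor = (1 + 0.03875)^53 ≈ 7.500409064.
A ≈ 500 × 7.500409064 ≈ 3,750.2045.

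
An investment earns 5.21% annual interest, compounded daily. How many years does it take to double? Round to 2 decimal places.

13.31 years

(1 + 0.00014274)^(365t) = 2.
365t = ln 2 / ln(1 + 0.00014274) ≈ 0.69315/0.00014273 ≈ 4856.3681.
t ≈ 13.3051.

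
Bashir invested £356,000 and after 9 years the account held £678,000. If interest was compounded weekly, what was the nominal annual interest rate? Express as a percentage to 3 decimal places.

7.163%

The 468-period growth factor is 678,000/356,000 = 1.90449.
r/52 = 1.90449^(1/468) − 1 ≈ 0.00137748, so r ≈ 52·0.00137748 = 7.16289%.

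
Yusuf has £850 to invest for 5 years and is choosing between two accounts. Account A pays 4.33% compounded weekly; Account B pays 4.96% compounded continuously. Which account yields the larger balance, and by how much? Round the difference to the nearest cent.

Account B, by £33.87

A: (1 + 0.0433/52)^260 ≈ 1.241611225, so 850 × 1.241611225 ≈ 1,055.3695.
B: e^(0.0496·5) = e^0.248 ≈ 1.281459932, so 850 × 1.281459932 ≈ 1,089.2409.
Difference ≈ 33.8714 in favor of B.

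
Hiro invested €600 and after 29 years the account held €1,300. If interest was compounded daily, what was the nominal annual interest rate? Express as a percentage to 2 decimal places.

The 10585-period growth factor is 1,300/600 = 2.16667.
r/365 = 2.16667^(1/10585) − 1 ≈ 0.0000730485, so r ≈ 365·0.0000730485 = 2.66627%.

2.67%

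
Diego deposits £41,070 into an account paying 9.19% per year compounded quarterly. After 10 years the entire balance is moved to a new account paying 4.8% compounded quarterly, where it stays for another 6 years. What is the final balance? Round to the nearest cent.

Phase 1: 41,070·(1 + 0.022975)^40 ≈ 101,888.5815.
Phase 2: 101,888.5815·(1 + 0.012)^24 ≈ 135,661.8752.

£135,661.88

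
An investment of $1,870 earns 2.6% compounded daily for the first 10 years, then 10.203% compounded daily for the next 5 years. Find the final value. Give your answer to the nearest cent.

After 10 years at 2.6%: 1,870 × 1.296918077 ≈ 2,425.2368.
Then 5 years at 10.203%: 2,425.2368 × 1.665422277 ≈ 4,039.0434.

$4,039.04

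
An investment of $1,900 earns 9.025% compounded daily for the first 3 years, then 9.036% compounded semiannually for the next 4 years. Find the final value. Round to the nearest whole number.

After 3 years at 9.025%: 1,900 × 1.310903419 ≈ 2,490.7165.
Then 4 years at 9.036%: 2,490.7165 × 1.424061436 ≈ 3,546.9333.

$3,547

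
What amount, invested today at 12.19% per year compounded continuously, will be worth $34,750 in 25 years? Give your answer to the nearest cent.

P = A·e^(−rt) = 34,750·e^(−3.0475).
e^(−3.0475) ≈ 0.047477469822, so P ≈ 1,649.8421.

$1,649.84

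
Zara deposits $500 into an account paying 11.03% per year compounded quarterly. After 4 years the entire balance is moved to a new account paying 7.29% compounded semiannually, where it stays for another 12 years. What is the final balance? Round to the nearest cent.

Phase 1: 500·(1 + 0.027575)^16 ≈ 772.6565.
Phase 2: 772.6565·(1 + 0.03645)^24 ≈ 1,824.5132.

$1,824.51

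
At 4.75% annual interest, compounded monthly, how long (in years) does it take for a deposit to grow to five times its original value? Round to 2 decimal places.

33.95 years

(1 + 0.00395833)^(12t) = 5.
12t = ln 5 / ln(1 + 0.00395833) ≈ 1.6094/0.00395052 ≈ 407.3990.
t ≈ 33.9499.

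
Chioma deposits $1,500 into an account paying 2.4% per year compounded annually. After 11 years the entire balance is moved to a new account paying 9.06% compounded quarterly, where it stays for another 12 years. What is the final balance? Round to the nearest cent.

After 11 years at 2.4%: 1,500 × 1.298074215 ≈ 1,947.1113.
Then 12 years at 9.06%: 1,947.1113 × 2.93019882 ≈ 5,705.4233.

$5,705.42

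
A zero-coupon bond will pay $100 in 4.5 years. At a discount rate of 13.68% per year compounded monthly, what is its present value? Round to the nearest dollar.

Growth factor = (1 + 0.0114)^54 ≈ 1.8443327.
P = 100/1.8443327 ≈ 54.2202.

$54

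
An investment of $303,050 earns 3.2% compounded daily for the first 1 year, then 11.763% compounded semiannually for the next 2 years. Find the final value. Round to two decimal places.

Phase 1: 303,050·(1 + 0.032/365)^365 ≈ 312,903.9911.
Phase 2: 312,903.9911·(1 + 0.058815)^4 ≈ 393,270.5663.

$393,270.57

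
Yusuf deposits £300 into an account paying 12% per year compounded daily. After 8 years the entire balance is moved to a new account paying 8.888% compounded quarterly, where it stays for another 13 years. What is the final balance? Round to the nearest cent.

£2,456.31

Phase 1: 300·(1 + 0.12/365)^2920 ≈ 783.3853.
Phase 2: 783.3853·(1 + 0.02222)^52 ≈ 2,456.3083.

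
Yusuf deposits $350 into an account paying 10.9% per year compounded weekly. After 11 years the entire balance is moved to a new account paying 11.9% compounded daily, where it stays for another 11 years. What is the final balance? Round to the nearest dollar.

$4,292

Phase 1: 350·(1 + 0.109/52)^572 ≈ 1,159.4236.
Phase 2: 1,159.4236·(1 + 0.119/365)^4015 ≈ 4,291.8147.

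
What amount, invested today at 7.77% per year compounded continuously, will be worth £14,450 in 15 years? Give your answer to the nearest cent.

£4,505.03

P = A·e^(−rt) = 14,450·e^(−1.1655).
e^(−1.1655) ≈ 0.31176673969, so P ≈ 4,505.0294.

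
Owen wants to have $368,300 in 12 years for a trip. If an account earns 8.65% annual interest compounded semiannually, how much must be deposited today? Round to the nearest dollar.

Growth factor = (1 + 0.04325)^24 ≈ 2.76262184249.
P = 368,300/2.76262184249 ≈ 133,315.3870.

$133,315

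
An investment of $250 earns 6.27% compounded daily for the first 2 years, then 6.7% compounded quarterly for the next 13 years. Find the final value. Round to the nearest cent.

$672.25

Phase 1: 250·(1 + 0.0627/365)^730 ≈ 283.3974.
Phase 2: 283.3974·(1 + 0.01675)^52 ≈ 672.2538.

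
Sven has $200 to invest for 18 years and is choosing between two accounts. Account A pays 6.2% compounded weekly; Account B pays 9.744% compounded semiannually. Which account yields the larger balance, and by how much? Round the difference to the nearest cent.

Account B, by $498.48

A: (1 + 0.062/52)^936 ≈ 3.05059063, so 200 × 3.05059063 ≈ 610.1181.
B: (1 + 0.04872)^36 ≈ 5.542986443, so 200 × 5.542986443 ≈ 1,108.5973.
Difference ≈ 498.4792 in favor of B.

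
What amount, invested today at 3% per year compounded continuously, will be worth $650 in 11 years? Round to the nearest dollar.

P = A·e^(−rt) = 650·e^(−0.33).
e^(−0.33) ≈ 0.718923733, so P ≈ 467.3004.

$467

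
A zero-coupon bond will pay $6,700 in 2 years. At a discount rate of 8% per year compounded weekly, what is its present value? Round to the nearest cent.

$5,710.07

Periodic rate = 8%/52 = 0.00153846; 104 periods.
P = 6,700/(1 + 0.08/52)^104 ≈ 6,700/1.173366596 ≈ 5,710.0654.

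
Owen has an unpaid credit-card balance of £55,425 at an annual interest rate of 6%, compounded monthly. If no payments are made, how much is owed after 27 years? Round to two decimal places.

Periodic rate = 6%/12 = 0.005; periods = 12·27 = 324.
A = 55,425·(1 + 0.005)^324 ≈ 55,425·5.03273437424 ≈ 278,939.3027.

£278,939.30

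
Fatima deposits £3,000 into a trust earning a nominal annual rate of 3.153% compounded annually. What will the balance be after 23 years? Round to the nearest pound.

Annual rate = 3.153% = 0.03153; years = 23.
A = 3,000·(1 + 0.03153)^23 ≈ 3,000·2.042127487 ≈ 6,126.3825.

£6,126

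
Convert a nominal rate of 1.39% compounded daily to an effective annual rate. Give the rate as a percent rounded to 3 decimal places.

EAR = (1 + 1.39%/365)^365 − 1 = (1 + 0.0000380822)^365 − 1.
(1 + 0.0000380822)^365 ≈ 1.013997, so EAR ≈ 1.39968%.

1.400%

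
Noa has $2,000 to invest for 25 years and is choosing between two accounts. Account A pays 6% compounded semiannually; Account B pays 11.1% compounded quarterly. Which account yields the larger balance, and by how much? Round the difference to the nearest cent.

Account A growth factor: (1 + 0.03)^50 ≈ 4.383906019; balance ≈ 8,767.8120.
Account B growth factor: (1 + 0.02775)^100 ≈ 15.443600024; balance ≈ 30,887.2000.
Account B is larger by 22,119.3880.

Account B, by $22,119.39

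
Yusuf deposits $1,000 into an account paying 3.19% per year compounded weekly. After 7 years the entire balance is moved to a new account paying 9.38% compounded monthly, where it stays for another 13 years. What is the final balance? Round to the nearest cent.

After 7 years at 3.19%: 1,000 × 1.250109984 ≈ 1,250.1100.
Then 13 years at 9.38%: 1,250.1100 × 3.369144548 ≈ 4,211.8012.

$4,211.80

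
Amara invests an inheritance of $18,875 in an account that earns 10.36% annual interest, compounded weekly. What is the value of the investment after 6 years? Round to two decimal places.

Growth factor = (1 + 0.1036/52)^312 ≈ 1.8607536838.
A ≈ 18,875 × 1.8607536838 ≈ 35,121.7258.

$35,121.73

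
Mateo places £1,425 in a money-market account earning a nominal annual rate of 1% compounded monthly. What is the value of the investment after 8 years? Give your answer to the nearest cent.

Growth factor = (1 + 0.01/12)^96 ≈ 1.083250979.
A ≈ 1,425 × 1.083250979 ≈ 1,543.6326.

£1,543.63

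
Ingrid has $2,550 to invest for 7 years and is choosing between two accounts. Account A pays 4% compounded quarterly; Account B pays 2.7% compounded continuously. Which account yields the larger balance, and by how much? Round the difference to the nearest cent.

A: (1 + 0.01)^28 ≈ 1.321290967, so 2,550 × 1.321290967 ≈ 3,369.2920.
B: e^(0.027·7) = e^0.189 ≈ 1.208040952, so 2,550 × 1.208040952 ≈ 3,080.5044.
Difference ≈ 288.7875 in favor of A.

Account A, by $288.79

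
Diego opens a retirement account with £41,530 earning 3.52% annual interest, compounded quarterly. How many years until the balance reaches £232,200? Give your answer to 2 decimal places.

49.11 years

We need (1 + 0.0088)^(4t) = 5.5911, so 4t = ln 5.5911 / ln 1.0088 ≈ 196.4483.
t ≈ 196.4483/4 = 49.1121 years.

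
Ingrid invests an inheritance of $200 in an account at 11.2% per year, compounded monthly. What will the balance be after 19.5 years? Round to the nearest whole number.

$1,758

Periodic rate = 11.2%/12 = 0.00933333; periods = 12·19.5 = 234.
A = 200·(1 + 0.112/12)^234 ≈ 200·8.792252854 ≈ 1,758.4506.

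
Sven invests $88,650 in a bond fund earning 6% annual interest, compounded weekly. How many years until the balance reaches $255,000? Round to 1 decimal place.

We need (1 + 0.00115385)^(52t) = 2.8765, so 52t = ln 2.8765 / ln 1.001154 ≈ 916.2200.
t ≈ 916.2200/52 = 17.6196 years.

17.6 years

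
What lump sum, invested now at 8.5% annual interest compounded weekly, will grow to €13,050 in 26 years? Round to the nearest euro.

Periodic rate = 8.5%/52 = 0.00163462; 1352 periods.
P = 13,050/(1 + 0.085/52)^1352 ≈ 13,050/9.0992838802 ≈ 1,434.1788.

€1,434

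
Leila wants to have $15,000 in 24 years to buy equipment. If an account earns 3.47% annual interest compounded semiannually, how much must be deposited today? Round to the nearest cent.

Periodic rate = 3.47%/2 = 0.01735; 48 periods.
P = 15,000/(1 + 0.01735)^48 ≈ 15,000/2.2833826259 ≈ 6,569.2012.

$6,569.20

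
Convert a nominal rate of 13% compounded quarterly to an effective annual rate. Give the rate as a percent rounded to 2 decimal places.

13.65%

One year is 4 periods at 0.0325 each: (1 + 0.0325)^4 ≈ 1.136476.
EAR = 1.136476 − 1 ≈ 13.64759%.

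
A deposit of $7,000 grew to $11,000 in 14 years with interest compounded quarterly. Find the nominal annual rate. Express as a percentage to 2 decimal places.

(1 + r/4)^56 = 11,000/7,000 = 1.57143.
1 + r/4 = 1.57143^(1/56) ≈ 1.008104, so r/4 ≈ 0.00810382.
r ≈ 4·0.00810382 = 3.24153%.

3.24%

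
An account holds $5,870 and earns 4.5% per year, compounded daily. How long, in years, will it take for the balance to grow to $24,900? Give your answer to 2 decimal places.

(1 + 0.000123288)^(365t) = 24,900/5,870 = 4.2419.
365t·ln(1 + 0.000123288) = ln(4.2419); 365t = 1.445/0.00012328 ≈ 11721.3849.
t ≈ 32.1134 years.

32.11 years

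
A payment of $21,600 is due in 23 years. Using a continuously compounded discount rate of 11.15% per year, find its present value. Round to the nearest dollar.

$1,662

P = A·e^(−rt) = 21,600·e^(−2.5645).
e^(−2.5645) ≈ 0.076957650649, so P ≈ 1,662.2853.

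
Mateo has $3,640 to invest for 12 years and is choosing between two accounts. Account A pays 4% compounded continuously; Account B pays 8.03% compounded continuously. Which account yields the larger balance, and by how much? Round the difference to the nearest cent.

A: e^(0.04·12) = e^0.48 ≈ 1.616074402, so 3,640 × 1.616074402 ≈ 5,882.5108.
B: e^(0.0803·12) = e^0.9636 ≈ 2.621115525, so 3,640 × 2.621115525 ≈ 9,540.8605.
Difference ≈ 3,658.3497 in favor of B.

Account B, by $3,658.35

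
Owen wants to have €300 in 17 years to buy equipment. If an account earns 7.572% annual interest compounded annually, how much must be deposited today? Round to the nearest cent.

Growth factor = (1 + 0.07572)^17 ≈ 3.45849486.
P = 300/3.45849486 ≈ 86.7429.

€86.74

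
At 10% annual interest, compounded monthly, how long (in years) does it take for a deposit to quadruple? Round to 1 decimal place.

(1 + 0.00833333)^(12t) = 4.
12t = ln 4 / ln(1 + 0.00833333) ≈ 1.3863/0.0082988 ≈ 167.0475.
t ≈ 13.9206.

13.9 years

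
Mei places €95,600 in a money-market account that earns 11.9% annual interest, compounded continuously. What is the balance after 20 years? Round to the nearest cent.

A = P·e^(rt) = 95,600·e^(0.119·20) = 95,600·e^2.38.
e^2.38 ≈ 10.80490286393, so A ≈ 1,032,948.7138.

€1,032,948.71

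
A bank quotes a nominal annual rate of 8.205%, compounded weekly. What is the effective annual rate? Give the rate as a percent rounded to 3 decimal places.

EAR = (1 + 8.205%/52)^52 − 1 = (1 + 0.00157788)^52 − 1.
(1 + 0.00157788)^52 ≈ 1.08544, so EAR ≈ 8.54399%.

8.544%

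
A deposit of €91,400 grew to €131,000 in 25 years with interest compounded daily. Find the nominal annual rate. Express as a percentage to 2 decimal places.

(1 + r/365)^9125 = 131,000/91,400 = 1.43326.
1 + r/365 = 1.43326^(1/9125) ≈ 1.000039, so r/365 ≈ 0.0000394476.
r ≈ 365·0.0000394476 = 1.43984%.

1.44%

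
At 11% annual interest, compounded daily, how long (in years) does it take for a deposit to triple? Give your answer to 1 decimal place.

(1 + 0.00030137)^(365t) = 3.
365t = ln 3 / ln(1 + 0.00030137) ≈ 1.0986/0.000301324 ≈ 3645.9446.
t ≈ 9.9889.

10.0 years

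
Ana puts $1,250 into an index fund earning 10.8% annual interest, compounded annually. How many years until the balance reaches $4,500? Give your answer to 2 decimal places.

12.49 years

(1 + 0.108)^t = 4,500/1,250 = 3.6.
t·ln(1 + 0.108) = ln(3.6); t = 1.2809/0.102557 ≈ 12.4900.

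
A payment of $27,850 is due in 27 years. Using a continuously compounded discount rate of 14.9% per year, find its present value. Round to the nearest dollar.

P = A·e^(−rt) = 27,850·e^(−4.023).
e^(−4.023) ≈ 0.017899186752, so P ≈ 498.4924.

$498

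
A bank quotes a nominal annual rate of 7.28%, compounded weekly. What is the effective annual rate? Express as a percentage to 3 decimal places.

7.546%

One year is 52 periods at 0.0014 each: (1 + 0.0014)^52 ≈ 1.075461.
EAR = 1.075461 − 1 ≈ 7.54607%.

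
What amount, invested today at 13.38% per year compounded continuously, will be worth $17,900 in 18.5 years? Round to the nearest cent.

$1,506.07

P = A·e^(−rt) = 17,900·e^(−2.4753).
e^(−2.4753) ≈ 0.084137745147, so P ≈ 1,506.0656.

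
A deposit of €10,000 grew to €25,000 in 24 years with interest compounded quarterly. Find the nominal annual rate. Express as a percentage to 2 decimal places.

The 96-period growth factor is 25,000/10,000 = 2.5.
r/4 = 2.5^(1/96) − 1 ≈ 0.00959039, so r ≈ 4·0.00959039 = 3.83616%.

3.84%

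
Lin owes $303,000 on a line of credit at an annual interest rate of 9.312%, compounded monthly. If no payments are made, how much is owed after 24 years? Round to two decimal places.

$2,807,321.41

Periodic rate = 9.312%/12 = 0.00776; periods = 12·24 = 288.
A = 303,000·(1 + 0.00776)^288 ≈ 303,000·9.26508714786 ≈ 2,807,321.4058.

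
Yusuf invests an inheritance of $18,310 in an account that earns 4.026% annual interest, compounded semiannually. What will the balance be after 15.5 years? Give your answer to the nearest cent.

$33,963.27

Periodic rate = 4.026%/2 = 0.02013; periods = 2·15.5 = 31.
A = 18,310·(1 + 0.02013)^31 ≈ 18,310·1.8549025757 ≈ 33,963.2662.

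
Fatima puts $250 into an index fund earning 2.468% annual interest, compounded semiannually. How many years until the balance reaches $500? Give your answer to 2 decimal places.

28.26 years

(1 + 0.01234)^(2t) = 500/250 = 2.
2t·ln(1 + 0.01234) = ln(2); 2t = 0.69315/0.0122645 ≈ 56.5166.
t ≈ 28.2583 years.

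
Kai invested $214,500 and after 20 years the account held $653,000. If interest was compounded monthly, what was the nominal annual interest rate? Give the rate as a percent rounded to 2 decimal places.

(1 + r/12)^240 = 653,000/214,500 = 3.04429.
1 + r/12 = 3.04429^(1/240) ≈ 1.004649, so r/12 ≈ 0.00464939.
r ≈ 12·0.00464939 = 5.57927%.

5.58%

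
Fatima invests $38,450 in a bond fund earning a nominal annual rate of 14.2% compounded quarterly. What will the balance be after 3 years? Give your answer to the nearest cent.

$58,438.30

Periodic rate = 14.2%/4 = 0.0355; periods = 4·3 = 12.
A = 38,450·(1 + 0.0355)^12 ≈ 38,450·1.519851788 ≈ 58,438.3013.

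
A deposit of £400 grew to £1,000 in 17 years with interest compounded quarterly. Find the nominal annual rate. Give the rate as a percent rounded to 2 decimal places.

The 68-period growth factor is 1,000/400 = 2.5.
r/4 = 2.5^(1/68) − 1 ≈ 0.0135661, so r ≈ 4·0.0135661 = 5.42642%.

5.43%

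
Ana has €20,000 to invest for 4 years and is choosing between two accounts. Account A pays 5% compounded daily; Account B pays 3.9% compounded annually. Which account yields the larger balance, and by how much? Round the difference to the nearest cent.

Account A growth factor: (1 + 0.05/365)^1460 ≈ 1.2213860283; balance ≈ 24,427.7206.
Account B growth factor: (1 + 0.039)^4 ≈ 1.1653655894; balance ≈ 23,307.3118.
Account A is larger by 1,120.4088.

Account A, by €1,120.41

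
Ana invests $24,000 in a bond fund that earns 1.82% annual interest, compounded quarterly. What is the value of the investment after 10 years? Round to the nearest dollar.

$28,779

Growth factor = (1 + 0.00455)^40 ≈ 1.1991190974.
A ≈ 24,000 × 1.1991190974 ≈ 28,778.8583.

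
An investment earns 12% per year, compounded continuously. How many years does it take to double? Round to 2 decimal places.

e^(0.12t) = 2, so 0.12t = ln 2 ≈ 0.69315.
t ≈ 0.69315/0.12 ≈ 5.7762.

5.78 years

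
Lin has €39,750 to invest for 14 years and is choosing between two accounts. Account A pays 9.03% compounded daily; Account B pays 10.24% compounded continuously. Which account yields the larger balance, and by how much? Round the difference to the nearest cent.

Account B, by €25,999.03

A: (1 + 0.0903/365)^5110 ≈ 3.53970590489, so 39,750 × 3.53970590489 ≈ 140,703.3097.
B: e^(0.1024·14) = e^1.4336 ≈ 4.19376961951, so 39,750 × 4.19376961951 ≈ 166,702.3424.
Difference ≈ 25,999.0327 in favor of B.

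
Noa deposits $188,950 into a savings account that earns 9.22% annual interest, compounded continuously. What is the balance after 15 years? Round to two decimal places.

A = P·e^(rt) = 188,950·e^(0.0922·15) = 188,950·e^1.383.
e^1.383 ≈ 3.98684423734, so A ≈ 753,314.2186.

$753,314.22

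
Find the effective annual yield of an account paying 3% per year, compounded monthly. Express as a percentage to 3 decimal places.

One year is 12 periods at 0.0025 each: (1 + 0.0025)^12 ≈ 1.030416.
EAR = 1.030416 − 1 ≈ 3.04160%.

3.042%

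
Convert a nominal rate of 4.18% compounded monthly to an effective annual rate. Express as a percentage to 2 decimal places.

4.26%

EAR = (1 + 4.18%/12)^12 − 1 = (1 + 0.00348333)^12 − 1.
(1 + 0.00348333)^12 ≈ 1.04261, so EAR ≈ 4.26102%.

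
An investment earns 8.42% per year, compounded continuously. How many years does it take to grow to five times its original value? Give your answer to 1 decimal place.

e^(0.0842t) = 5, so 0.0842t = ln 5 ≈ 1.6094.
t ≈ 1.6094/0.0842 ≈ 19.1145.

19.1 years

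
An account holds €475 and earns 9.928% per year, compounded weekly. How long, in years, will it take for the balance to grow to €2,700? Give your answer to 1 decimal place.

We need (1 + 0.00190923)^(52t) = 5.6842, so 52t = ln 5.6842 / ln 1.001909 ≈ 911.0216.
t ≈ 911.0216/52 = 17.5196 years.

17.5 years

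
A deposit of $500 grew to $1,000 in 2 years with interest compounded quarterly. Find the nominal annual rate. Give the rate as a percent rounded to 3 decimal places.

36.203%

The 8-period growth factor is 1,000/500 = 2.
r/4 = 2^(1/8) − 1 ≈ 0.0905077, so r ≈ 4·0.0905077 = 36.20309%.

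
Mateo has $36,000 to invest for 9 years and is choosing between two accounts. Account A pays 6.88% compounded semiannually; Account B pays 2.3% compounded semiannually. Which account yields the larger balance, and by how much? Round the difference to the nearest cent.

Account A growth factor: (1 + 0.0344)^18 ≈ 1.8382019129; balance ≈ 66,175.2689.
Account B growth factor: (1 + 0.0115)^18 ≈ 1.2285305707; balance ≈ 44,227.1005.
Account A is larger by 21,948.1683.

Account A, by $21,948.17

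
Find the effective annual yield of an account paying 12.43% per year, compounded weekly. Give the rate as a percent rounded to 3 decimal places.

EAR = (1 + 12.43%/52)^52 − 1 = (1 + 0.00239038)^52 − 1.
(1 + 0.00239038)^52 ≈ 1.132188, so EAR ≈ 13.21876%.

13.219%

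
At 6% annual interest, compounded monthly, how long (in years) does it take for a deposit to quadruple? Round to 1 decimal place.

(1 + 0.005)^(12t) = 4.
12t = ln 4 / ln(1 + 0.005) ≈ 1.3863/0.00498754 ≈ 277.9514.
t ≈ 23.1626.

23.2 years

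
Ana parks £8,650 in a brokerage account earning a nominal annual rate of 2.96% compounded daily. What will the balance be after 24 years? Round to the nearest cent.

Growth factor = (1 + 0.0296/365)^8760 ≈ 2.0347464088.
A ≈ 8,650 × 2.0347464088 ≈ 17,600.5564.

£17,600.56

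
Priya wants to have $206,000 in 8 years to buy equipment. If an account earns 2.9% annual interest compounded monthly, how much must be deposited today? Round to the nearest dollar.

$163,393

Periodic rate = 2.9%/12 = 0.00241667; 96 periods.
P = 206,000/(1 + 0.029/12)^96 ≈ 206,000/1.26076681287 ≈ 163,392.6257.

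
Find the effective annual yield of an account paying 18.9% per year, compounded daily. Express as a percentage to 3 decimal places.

20.798%

One year is 365 periods at 0.000517808 each: (1 + 0.000517808)^365 ≈ 1.207982.
EAR = 1.207982 − 1 ≈ 20.79819%.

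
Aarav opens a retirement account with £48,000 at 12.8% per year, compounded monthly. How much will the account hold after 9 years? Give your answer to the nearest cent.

£150,972.90

Growth factor = (1 + 0.128/12)^108 ≈ 3.14526876414.
A ≈ 48,000 × 3.14526876414 ≈ 150,972.9007.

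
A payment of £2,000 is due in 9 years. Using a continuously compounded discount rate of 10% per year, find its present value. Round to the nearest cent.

P = A·e^(−rt) = 2,000·e^(−0.9).
e^(−0.9) ≈ 0.4065696597, so P ≈ 813.1393.

£813.14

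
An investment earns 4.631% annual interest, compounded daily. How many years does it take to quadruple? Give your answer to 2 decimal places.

(1 + 0.000126877)^(365t) = 4.
365t = ln 4 / ln(1 + 0.000126877) ≈ 1.3863/0.000126869 ≈ 10927.0037.
t ≈ 29.9370.

29.94 years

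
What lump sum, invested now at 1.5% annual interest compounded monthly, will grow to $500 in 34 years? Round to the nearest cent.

Growth factor = (1 + 0.00125)^408 ≈ 1.66476091.
P = 500/1.66476091 ≈ 300.3434.

$300.34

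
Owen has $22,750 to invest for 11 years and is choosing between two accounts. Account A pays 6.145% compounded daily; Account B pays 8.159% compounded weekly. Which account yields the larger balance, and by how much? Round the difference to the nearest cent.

Account A growth factor: (1 + 0.06145/365)^4015 ≈ 1.9657878495; balance ≈ 44,721.6736.
Account B growth factor: (1 + 0.08159/52)^572 ≈ 2.4517121997; balance ≈ 55,776.4525.
Account B is larger by 11,054.7790.

Account B, by $11,054.78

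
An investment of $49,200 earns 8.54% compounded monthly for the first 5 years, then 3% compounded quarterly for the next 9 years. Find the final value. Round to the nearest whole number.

After 5 years at 8.54%: 49,200 × 1.530336678 ≈ 75,292.5646.
Then 9 years at 3%: 75,292.5646 × 1.3086453709 ≈ 98,531.2661.

$98,531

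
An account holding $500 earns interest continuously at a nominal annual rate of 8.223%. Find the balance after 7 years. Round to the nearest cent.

$889.11

A = P·e^(rt) = 500·e^(0.08223·7) = 500·e^0.57561.
e^0.57561 ≈ 1.77821491, so A ≈ 889.1075.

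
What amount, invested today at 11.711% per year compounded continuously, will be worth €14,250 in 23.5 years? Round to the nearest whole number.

€909

P = A·e^(−rt) = 14,250·e^(−2.752085).
e^(−2.752085) ≈ 0.063794710474, so P ≈ 909.0746.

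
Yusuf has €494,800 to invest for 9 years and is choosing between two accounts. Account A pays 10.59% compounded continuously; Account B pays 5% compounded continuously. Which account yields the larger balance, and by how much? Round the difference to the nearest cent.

A: e^(0.1059·9) = e^0.9531 ≈ 2.593737796443, so 494,800 × 2.593737796443 ≈ 1,283,381.4617.
B: e^(0.05·9) = e^0.45 ≈ 1.56831218549, so 494,800 × 1.56831218549 ≈ 776,000.8694.
Difference ≈ 507,380.5923 in favor of A.

Account A, by €507,380.59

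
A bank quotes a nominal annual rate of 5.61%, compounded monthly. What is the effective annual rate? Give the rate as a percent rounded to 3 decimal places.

5.757%

One year is 12 periods at 0.004675 each: (1 + 0.004675)^12 ≈ 1.057565.
EAR = 1.057565 − 1 ≈ 5.75652%.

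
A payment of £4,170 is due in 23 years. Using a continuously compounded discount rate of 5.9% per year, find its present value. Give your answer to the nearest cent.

P = A·e^(−rt) = 4,170·e^(−1.357).
e^(−1.357) ≈ 0.2574319154, so P ≈ 1,073.4911.

£1,073.49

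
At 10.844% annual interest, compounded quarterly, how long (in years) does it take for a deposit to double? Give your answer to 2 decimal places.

(1 + 0.02711)^(4t) = 2.
4t = ln 2 / ln(1 + 0.02711) ≈ 0.69315/0.026749 ≈ 25.9130.
t ≈ 6.4782.

6.48 years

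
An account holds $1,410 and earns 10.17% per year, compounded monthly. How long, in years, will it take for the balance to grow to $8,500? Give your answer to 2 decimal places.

17.74 years

We need (1 + 0.008475)^(12t) = 6.0284, so 12t = ln 6.0284 / ln 1.008475 ≈ 212.8706.
t ≈ 212.8706/12 = 17.7392 years.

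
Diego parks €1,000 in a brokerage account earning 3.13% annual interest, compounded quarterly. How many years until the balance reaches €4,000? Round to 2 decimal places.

44.46 years

We need (1 + 0.007825)^(4t) = 4, so 4t = ln 4 / ln 1.007825 ≈ 177.8545.
t ≈ 177.8545/4 = 44.4636 years.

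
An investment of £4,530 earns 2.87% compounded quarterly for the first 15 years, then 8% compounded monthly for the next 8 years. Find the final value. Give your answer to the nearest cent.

£13,164.99

After 15 years at 2.87%: 4,530 × 1.535664105 ≈ 6,956.5584.
Then 8 years at 8%: 6,956.5584 × 1.8924572199 ≈ 13,164.9892.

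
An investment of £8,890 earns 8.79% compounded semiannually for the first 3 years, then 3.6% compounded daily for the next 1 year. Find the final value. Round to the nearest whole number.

£11,929

After 3 years at 8.79%: 8,890 × 1.2944288735 ≈ 11,507.4727.
Then 1 years at 3.6%: 11,507.4727 × 1.0366540062 ≈ 11,929.2677.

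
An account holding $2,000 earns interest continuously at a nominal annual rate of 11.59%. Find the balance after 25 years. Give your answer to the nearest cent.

A = P·e^(rt) = 2,000·e^(0.1159·25) = 2,000·e^2.8975.
e^2.8975 ≈ 18.128766753, so A ≈ 36,257.5335.

$36,257.53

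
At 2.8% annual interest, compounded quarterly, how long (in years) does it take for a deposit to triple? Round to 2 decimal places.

(1 + 0.007)^(4t) = 3.
4t = ln 3 / ln(1 + 0.007) ≈ 1.0986/0.00697561 ≈ 157.4933.
t ≈ 39.3733.

39.37 years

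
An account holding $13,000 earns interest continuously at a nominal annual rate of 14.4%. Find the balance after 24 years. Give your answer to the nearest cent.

$411,969.52

A = P·e^(rt) = 13,000·e^(0.144·24) = 13,000·e^3.456.
e^3.456 ≈ 31.6899628054, so A ≈ 411,969.5165.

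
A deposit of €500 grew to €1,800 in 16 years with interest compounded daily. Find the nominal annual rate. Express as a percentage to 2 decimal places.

(1 + r/365)^5840 = 1,800/500 = 3.6.
1 + r/365 = 3.6^(1/5840) ≈ 1.000219, so r/365 ≈ 0.000219362.
r ≈ 365·0.000219362 = 8.00671%.

8.01%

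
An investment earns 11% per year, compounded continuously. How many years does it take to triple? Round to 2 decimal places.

e^(0.11t) = 3, so 0.11t = ln 3 ≈ 1.0986.
t ≈ 1.0986/0.11 ≈ 9.9874.

9.99 years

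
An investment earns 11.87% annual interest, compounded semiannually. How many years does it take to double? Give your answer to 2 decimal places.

6.01 years

(1 + 0.05935)^(2t) = 2.
2t = ln 2 / ln(1 + 0.05935) ≈ 0.69315/0.0576555 ≈ 12.0222.
t ≈ 6.0111.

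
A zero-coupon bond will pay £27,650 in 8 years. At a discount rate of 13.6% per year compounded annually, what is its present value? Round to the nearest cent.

Annual rate = 13.6% = 0.136; 8 periods.
P = 27,650/(1 + 0.136)^8 ≈ 27,650/2.773490298 ≈ 9,969.3877.

£9,969.39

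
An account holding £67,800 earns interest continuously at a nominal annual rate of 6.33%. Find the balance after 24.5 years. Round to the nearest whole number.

£319,709

A = P·e^(rt) = 67,800·e^(0.0633·24.5) = 67,800·e^1.55085.
e^1.55085 ≈ 4.71547663475, so A ≈ 319,709.3158.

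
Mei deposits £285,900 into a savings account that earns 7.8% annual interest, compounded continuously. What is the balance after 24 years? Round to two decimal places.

A = P·e^(rt) = 285,900·e^(0.078·24) = 285,900·e^1.872.
e^1.872 ≈ 6.501285977333, so A ≈ 1,858,717.6609.

£1,858,717.66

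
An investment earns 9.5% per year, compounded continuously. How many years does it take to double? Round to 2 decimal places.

e^(0.095t) = 2, so 0.095t = ln 2 ≈ 0.69315.
t ≈ 0.69315/0.095 ≈ 7.2963.

7.30 years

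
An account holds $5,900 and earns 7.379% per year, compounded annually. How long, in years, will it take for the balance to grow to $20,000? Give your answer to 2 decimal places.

We need (1 + 0.07379)^t = 3.3898, so t = ln 3.3898 / ln 1.07379 ≈ 17.1471.

17.15 years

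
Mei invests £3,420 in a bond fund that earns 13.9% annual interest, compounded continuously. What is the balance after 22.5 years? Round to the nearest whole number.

£78,034

A = P·e^(rt) = 3,420·e^(0.139·22.5) = 3,420·e^3.1275.
e^3.1275 ≈ 22.816866015, so A ≈ 78,033.6818.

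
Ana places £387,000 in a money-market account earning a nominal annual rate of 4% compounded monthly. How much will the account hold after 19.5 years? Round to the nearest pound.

£843,135

Periodic rate = 4%/12 = 0.00333333; periods = 12·19.5 = 234.
A = 387,000·(1 + 0.04/12)^234 ≈ 387,000·2.17864447226 ≈ 843,135.4108.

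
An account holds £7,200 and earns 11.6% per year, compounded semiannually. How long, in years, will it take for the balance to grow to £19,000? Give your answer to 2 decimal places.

8.61 years

(1 + 0.058)^(2t) = 19,000/7,200 = 2.6389.
2t·ln(1 + 0.058) = ln(2.6389); 2t = 0.97036/0.0563803 ≈ 17.2109.
t ≈ 8.6055 years.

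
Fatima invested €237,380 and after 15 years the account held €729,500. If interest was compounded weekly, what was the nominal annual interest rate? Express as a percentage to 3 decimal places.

(1 + r/52)^780 = 729,500/237,380 = 3.07313.
1 + r/52 = 3.07313^(1/780) ≈ 1.00144, so r/52 ≈ 0.00144039.
r ≈ 52·0.00144039 = 7.49004%.

7.490%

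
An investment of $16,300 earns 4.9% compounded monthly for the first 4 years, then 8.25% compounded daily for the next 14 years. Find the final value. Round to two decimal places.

$62,905.62

Phase 1: 16,300·(1 + 0.049/12)^48 ≈ 19,821.4766.
Phase 2: 19,821.4766·(1 + 0.0825/365)^5110 ≈ 62,905.6205.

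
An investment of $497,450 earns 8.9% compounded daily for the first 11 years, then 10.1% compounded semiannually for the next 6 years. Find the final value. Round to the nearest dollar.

Phase 1: 497,450·(1 + 0.089/365)^4015 ≈ 1,323,950.9790.
Phase 2: 1,323,950.9790·(1 + 0.0505)^12 ≈ 2,391,247.8139.

$2,391,248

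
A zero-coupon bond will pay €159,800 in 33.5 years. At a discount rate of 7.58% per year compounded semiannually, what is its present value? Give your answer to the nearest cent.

€13,217.75

Periodic rate = 7.58%/2 = 0.0379; 67 periods.
P = 159,800/(1 + 0.0379)^67 ≈ 159,800/12.0898051306 ≈ 13,217.7482.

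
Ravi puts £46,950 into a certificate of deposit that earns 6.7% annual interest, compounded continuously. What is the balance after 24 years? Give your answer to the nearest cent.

A = P·e^(rt) = 46,950·e^(0.067·24) = 46,950·e^1.608.
e^1.608 ≈ 4.99281560433, so A ≈ 234,412.6926.

£234,412.69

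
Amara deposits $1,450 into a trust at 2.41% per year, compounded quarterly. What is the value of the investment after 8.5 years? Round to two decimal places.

$1,778.55

Periodic rate = 2.41%/4 = 0.006025; periods = 4·8.5 = 34.
A = 1,450·(1 + 0.006025)^34 ≈ 1,450·1.226586805 ≈ 1,778.5509.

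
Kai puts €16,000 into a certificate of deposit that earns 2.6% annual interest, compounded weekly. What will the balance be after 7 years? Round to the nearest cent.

€19,192.95

Periodic rate = 2.6%/52 = 0.0005; periods = 52·7 = 364.
A = 16,000·(1 + 0.0005)^364 ≈ 16,000·1.1995596309 ≈ 19,192.9541.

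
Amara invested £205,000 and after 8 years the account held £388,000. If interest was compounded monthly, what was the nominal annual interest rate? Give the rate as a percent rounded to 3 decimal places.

The 96-period growth factor is 388,000/205,000 = 1.89268.
r/12 = 1.89268^(1/96) − 1 ≈ 0.00666792, so r ≈ 12·0.00666792 = 8.00150%.

8.002%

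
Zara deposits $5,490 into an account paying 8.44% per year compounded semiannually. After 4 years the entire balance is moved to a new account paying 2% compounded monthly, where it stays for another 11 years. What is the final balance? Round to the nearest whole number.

$9,520

Phase 1: 5,490·(1 + 0.0422)^8 ≈ 7,641.5401.
Phase 2: 7,641.5401·(1 + 0.02/12)^132 ≈ 9,520.2017.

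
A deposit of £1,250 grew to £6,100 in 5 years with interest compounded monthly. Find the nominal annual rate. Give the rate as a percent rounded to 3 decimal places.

32.125%

(1 + r/12)^60 = 6,100/1,250 = 4.88.
1 + r/12 = 4.88^(1/60) ≈ 1.026771, so r/12 ≈ 0.0267712.
r ≈ 12·0.0267712 = 32.12540%.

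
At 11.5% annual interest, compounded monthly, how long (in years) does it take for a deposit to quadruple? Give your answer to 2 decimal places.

12.11 years

(1 + 0.00958333)^(12t) = 4.
12t = ln 4 / ln(1 + 0.00958333) ≈ 1.3863/0.0095377 ≈ 145.3488.
t ≈ 12.1124.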